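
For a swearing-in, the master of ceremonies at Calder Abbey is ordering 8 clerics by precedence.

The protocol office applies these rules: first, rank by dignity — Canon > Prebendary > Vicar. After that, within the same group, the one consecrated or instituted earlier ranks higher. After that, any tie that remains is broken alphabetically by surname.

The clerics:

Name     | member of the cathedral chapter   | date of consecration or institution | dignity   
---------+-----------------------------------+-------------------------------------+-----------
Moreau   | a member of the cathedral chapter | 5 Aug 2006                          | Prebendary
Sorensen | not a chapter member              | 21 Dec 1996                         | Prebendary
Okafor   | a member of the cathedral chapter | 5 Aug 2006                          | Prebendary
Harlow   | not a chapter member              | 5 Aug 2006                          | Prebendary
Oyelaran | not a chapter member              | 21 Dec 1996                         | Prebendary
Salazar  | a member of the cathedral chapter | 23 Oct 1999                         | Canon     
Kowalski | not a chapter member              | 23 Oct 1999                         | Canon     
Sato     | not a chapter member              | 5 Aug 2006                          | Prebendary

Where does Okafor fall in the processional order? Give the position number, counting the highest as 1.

By dignity: Kowalski and Salazar (Canon); then Oyelaran, Sorensen, Harlow, Moreau, Okafor and Sato (Prebendary).
Kowalski and Salazar both have date of consecration or institution 23 Oct 1999, so the next rule applies.
Among Kowalski and Salazar, alphabetically by surname: Kowalski before Salazar.
Among Oyelaran, Sorensen, Harlow, Moreau, Okafor and Sato, by date of consecration or institution (earlier first): Oyelaran and Sorensen (21 Dec 1996) before Harlow, Moreau, Okafor and Sato (5 Aug 2006).
Among Oyelaran and Sorensen, alphabetically by surname: Oyelaran before Sorensen.
Among Harlow, Moreau, Okafor and Sato, alphabetically by surname: Harlow before Moreau before Okafor before Sato.
Order: Kowalski, Salazar, Oyelaran, Sorensen, Harlow, Moreau, Okafor, Sato. So position 7.

7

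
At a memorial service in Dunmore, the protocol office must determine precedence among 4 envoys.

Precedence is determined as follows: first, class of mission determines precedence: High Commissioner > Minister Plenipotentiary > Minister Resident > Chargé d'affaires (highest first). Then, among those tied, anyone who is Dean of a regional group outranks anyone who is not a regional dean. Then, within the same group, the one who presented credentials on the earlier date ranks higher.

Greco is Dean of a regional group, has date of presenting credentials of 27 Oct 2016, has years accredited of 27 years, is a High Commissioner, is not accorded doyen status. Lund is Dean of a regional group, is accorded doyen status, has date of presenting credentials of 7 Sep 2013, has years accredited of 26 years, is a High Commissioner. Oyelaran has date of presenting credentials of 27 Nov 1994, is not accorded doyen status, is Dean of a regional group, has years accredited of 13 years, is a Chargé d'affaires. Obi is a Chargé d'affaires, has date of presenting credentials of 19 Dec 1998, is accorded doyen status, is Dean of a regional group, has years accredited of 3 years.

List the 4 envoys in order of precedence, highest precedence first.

Lund, Greco, Oyelaran, Obi

By class of mission: Lund and Greco (High Commissioner); then Oyelaran and Obi (Chargé d'affaires).
Lund and Greco are each Dean of a regional group, so the next rule applies.
Among Lund and Greco, by date of presenting credentials (earlier first): Lund (7 Sep 2013) before Greco (27 Oct 2016).
Oyelaran and Obi are each Dean of a regional group, so the next rule applies.
Among Oyelaran and Obi, by date of presenting credentials (earlier first): Oyelaran (27 Nov 1994) before Obi (19 Dec 1998).
Full order: Lund, Greco, Oyelaran, Obi.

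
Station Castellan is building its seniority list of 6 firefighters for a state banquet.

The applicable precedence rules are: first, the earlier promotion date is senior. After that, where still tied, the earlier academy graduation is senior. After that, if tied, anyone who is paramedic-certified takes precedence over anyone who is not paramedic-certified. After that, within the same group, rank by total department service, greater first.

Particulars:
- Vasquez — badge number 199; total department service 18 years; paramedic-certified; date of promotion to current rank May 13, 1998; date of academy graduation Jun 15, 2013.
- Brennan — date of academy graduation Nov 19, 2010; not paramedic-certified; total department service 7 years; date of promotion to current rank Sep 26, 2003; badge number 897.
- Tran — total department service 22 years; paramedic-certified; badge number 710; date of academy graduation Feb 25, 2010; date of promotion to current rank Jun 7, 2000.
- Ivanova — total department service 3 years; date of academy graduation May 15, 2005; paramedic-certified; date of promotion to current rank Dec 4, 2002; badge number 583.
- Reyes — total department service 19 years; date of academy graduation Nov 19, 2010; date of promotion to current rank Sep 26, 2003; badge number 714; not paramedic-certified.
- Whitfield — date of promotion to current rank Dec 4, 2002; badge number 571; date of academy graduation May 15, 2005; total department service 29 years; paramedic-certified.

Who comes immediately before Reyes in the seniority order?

By date of promotion to current rank (earlier first): Vasquez (May 13, 1998); then Tran (Jun 7, 2000); then Whitfield and Ivanova (both Dec 4, 2002); then Reyes and Brennan (both Sep 26, 2003).
Whitfield and Ivanova both have date of academy graduation May 15, 2005, so the next rule applies.
Whitfield and Ivanova are each paramedic-certified, so the next rule applies.
Among Whitfield and Ivanova, by total department service (higher first): Whitfield (29 years) before Ivanova (3 years).
Reyes and Brennan both have date of academy graduation Nov 19, 2010, so the next rule applies.
Reyes and Brennan are each not paramedic-certified, so the next rule applies.
Among Reyes and Brennan, by total department service (higher first): Reyes (19 years) before Brennan (7 years).
Order: Vasquez, Tran, Whitfield, Ivanova, Reyes, Brennan.

Ivanova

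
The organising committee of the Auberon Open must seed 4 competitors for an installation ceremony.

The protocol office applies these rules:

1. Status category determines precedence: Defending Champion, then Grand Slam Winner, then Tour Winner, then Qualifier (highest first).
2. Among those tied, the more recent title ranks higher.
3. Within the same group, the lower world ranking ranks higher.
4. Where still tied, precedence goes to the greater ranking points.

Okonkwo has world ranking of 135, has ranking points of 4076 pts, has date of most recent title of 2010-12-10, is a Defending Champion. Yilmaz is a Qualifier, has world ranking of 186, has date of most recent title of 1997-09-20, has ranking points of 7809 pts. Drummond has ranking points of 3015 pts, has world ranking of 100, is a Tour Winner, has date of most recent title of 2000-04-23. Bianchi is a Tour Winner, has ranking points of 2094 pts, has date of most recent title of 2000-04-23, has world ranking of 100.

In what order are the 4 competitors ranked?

Okonkwo, Drummond, Bianchi, Yilmaz

By status category: Okonkwo (Defending Champion); then Drummond and Bianchi (Tour Winner); then Yilmaz (Qualifier).
Drummond and Bianchi both have date of most recent title 2000-04-23, so the next rule applies.
Drummond and Bianchi both have world ranking 100, so the next rule applies.
Among Drummond and Bianchi, by ranking points (higher first): Drummond (3015 pts) before Bianchi (2094 pts).
Full order: Okonkwo, Drummond, Bianchi, Yilmaz.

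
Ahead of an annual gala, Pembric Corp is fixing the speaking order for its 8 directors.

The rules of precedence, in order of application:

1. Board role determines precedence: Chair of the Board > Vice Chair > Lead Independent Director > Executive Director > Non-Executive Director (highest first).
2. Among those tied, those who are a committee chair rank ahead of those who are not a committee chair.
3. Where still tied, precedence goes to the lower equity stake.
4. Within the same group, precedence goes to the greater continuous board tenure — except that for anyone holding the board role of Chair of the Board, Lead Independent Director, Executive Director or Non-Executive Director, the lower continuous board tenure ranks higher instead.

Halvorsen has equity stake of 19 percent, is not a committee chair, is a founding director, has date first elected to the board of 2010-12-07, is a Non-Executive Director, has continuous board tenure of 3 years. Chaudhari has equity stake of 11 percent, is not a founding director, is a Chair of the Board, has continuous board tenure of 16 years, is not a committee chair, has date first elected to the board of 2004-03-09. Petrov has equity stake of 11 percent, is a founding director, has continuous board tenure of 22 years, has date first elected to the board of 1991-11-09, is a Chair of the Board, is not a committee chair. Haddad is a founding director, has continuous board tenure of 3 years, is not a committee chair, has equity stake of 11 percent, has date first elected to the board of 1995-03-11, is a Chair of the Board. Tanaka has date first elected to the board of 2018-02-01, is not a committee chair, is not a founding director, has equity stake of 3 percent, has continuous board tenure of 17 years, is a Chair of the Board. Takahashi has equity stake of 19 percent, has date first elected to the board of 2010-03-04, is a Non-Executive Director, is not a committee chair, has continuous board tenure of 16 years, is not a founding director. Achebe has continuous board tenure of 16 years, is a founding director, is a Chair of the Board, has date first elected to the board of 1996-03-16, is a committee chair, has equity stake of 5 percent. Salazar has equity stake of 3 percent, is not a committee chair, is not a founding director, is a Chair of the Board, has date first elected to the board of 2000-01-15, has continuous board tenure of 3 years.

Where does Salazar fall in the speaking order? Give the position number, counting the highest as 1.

By board role: Achebe, Salazar, Tanaka, Haddad, Chaudhari and Petrov (Chair of the Board); then Halvorsen and Takahashi (Non-Executive Director).
Among Achebe, Salazar, Tanaka, Haddad, Chaudhari and Petrov, a committee chair before not a committee chair: Achebe (a committee chair) before Salazar, Tanaka, Haddad, Chaudhari and Petrov (not a committee chair).
Among Salazar, Tanaka, Haddad, Chaudhari and Petrov, by equity stake (lower first): Salazar and Tanaka (3 percent) before Haddad, Chaudhari and Petrov (11 percent).
Among Salazar and Tanaka, by continuous board tenure (lower first) (reversed rule for this group): Salazar (3 years) before Tanaka (17 years).
Among Haddad, Chaudhari and Petrov, by continuous board tenure (lower first) (reversed rule for this group): Haddad (3 years) before Chaudhari (16 years) before Petrov (22 years).
Halvorsen and Takahashi are each not a committee chair, so the next rule applies.
Halvorsen and Takahashi both have equity stake 19 percent, so the next rule applies.
Among Halvorsen and Takahashi, by continuous board tenure (lower first) (reversed rule for this group): Halvorsen (3 years) before Takahashi (16 years).
Order: Achebe, Salazar, Tanaka, Haddad, Chaudhari, Petrov, Halvorsen, Takahashi. So position 2.

2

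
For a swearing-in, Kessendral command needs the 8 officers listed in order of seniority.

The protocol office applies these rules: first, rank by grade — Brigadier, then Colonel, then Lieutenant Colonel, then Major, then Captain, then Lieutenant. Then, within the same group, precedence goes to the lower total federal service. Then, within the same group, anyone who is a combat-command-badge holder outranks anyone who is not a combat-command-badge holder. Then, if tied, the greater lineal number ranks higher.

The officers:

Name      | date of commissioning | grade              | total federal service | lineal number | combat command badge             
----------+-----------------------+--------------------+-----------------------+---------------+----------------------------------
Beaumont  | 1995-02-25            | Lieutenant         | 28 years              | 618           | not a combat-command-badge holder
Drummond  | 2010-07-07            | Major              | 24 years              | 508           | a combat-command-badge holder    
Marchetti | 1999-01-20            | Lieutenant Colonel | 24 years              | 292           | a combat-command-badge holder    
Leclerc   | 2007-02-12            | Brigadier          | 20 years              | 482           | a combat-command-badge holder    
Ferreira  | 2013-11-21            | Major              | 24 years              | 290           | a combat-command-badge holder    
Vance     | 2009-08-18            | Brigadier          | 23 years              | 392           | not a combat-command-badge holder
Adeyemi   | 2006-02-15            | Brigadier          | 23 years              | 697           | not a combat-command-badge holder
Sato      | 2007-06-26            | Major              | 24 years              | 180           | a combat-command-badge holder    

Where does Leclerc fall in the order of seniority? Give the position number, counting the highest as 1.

By grade: Leclerc, Adeyemi and Vance (Brigadier); then Marchetti (Lieutenant Colonel); then Drummond, Ferreira and Sato (Major); then Beaumont (Lieutenant).
Among Leclerc, Adeyemi and Vance, by total federal service (lower first): Leclerc (20 years) before Adeyemi and Vance (23 years).
Adeyemi and Vance are each not a combat-command-badge holder, so the next rule applies.
Among Adeyemi and Vance, by lineal number (higher first): Adeyemi (697) before Vance (392).
Drummond, Ferreira and Sato all have total federal service 24 years, so the next rule applies.
Drummond, Ferreira and Sato are each a combat-command-badge holder, so the next rule applies.
Among Drummond, Ferreira and Sato, by lineal number (higher first): Drummond (508) before Ferreira (290) before Sato (180).
Order: Leclerc, Adeyemi, Vance, Marchetti, Drummond, Ferreira, Sato, Beaumont. So position 1.

1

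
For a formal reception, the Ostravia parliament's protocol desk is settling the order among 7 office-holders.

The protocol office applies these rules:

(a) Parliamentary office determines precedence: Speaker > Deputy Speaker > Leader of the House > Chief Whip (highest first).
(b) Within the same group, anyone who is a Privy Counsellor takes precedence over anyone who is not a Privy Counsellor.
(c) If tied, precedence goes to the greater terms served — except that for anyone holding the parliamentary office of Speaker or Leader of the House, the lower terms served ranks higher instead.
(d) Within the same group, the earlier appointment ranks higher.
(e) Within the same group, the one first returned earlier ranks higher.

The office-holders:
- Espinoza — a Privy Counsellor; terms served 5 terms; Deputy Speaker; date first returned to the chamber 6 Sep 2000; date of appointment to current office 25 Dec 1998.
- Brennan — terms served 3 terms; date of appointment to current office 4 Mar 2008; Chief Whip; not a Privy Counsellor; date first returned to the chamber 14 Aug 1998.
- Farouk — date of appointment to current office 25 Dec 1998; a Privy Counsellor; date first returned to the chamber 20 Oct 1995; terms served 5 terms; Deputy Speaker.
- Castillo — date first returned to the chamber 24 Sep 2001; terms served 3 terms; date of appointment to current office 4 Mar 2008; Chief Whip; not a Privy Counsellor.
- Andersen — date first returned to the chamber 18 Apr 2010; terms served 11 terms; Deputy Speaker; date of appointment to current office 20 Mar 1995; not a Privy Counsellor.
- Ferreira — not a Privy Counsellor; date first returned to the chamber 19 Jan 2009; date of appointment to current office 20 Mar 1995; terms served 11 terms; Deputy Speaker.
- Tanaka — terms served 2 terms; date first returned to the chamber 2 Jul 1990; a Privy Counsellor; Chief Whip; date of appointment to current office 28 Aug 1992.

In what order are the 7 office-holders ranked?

By parliamentary office: Farouk, Espinoza, Ferreira and Andersen (Deputy Speaker); then Tanaka, Brennan and Castillo (Chief Whip).
Among Farouk, Espinoza, Ferreira and Andersen, a Privy Counsellor before not a Privy Counsellor: Farouk and Espinoza (a Privy Counsellor) before Ferreira and Andersen (not a Privy Counsellor).
Farouk and Espinoza both have terms served 5 terms, so the next rule applies.
Farouk and Espinoza both have date of appointment to current office 25 Dec 1998, so the next rule applies.
Among Farouk and Espinoza, by date first returned to the chamber (earlier first): Farouk (20 Oct 1995) before Espinoza (6 Sep 2000).
Ferreira and Andersen both have terms served 11 terms, so the next rule applies.
Ferreira and Andersen both have date of appointment to current office 20 Mar 1995, so the next rule applies.
Among Ferreira and Andersen, by date first returned to the chamber (earlier first): Ferreira (19 Jan 2009) before Andersen (18 Apr 2010).
Among Tanaka, Brennan and Castillo, a Privy Counsellor before not a Privy Counsellor: Tanaka (a Privy Counsellor) before Brennan and Castillo (not a Privy Counsellor).
Brennan and Castillo both have terms served 3 terms, so the next rule applies.
Brennan and Castillo both have date of appointment to current office 4 Mar 2008, so the next rule applies.
Among Brennan and Castillo, by date first returned to the chamber (earlier first): Brennan (14 Aug 1998) before Castillo (24 Sep 2001).
Full order: Farouk, Espinoza, Ferreira, Andersen, Tanaka, Brennan, Castillo.

Farouk, Espinoza, Ferreira, Andersen, Tanaka, Brennan, Castillo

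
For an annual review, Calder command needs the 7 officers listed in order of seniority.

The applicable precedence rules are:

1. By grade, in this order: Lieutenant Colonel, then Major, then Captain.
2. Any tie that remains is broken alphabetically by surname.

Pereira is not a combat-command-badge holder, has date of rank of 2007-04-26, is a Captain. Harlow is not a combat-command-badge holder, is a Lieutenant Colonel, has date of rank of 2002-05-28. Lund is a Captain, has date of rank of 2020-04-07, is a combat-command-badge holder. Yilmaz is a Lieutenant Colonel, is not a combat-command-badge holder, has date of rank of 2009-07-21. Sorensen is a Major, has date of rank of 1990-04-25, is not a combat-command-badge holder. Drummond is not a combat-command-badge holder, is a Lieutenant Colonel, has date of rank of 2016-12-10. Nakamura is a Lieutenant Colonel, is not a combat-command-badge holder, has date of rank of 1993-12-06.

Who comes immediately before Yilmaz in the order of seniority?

By grade: Drummond, Harlow, Nakamura and Yilmaz (Lieutenant Colonel); then Sorensen (Major); then Lund and Pereira (Captain).
Among Drummond, Harlow, Nakamura and Yilmaz, alphabetically by surname: Drummond before Harlow before Nakamura before Yilmaz.
Among Lund and Pereira, alphabetically by surname: Lund before Pereira.
Order: Drummond, Harlow, Nakamura, Yilmaz, Sorensen, Lund, Pereira.

Nakamura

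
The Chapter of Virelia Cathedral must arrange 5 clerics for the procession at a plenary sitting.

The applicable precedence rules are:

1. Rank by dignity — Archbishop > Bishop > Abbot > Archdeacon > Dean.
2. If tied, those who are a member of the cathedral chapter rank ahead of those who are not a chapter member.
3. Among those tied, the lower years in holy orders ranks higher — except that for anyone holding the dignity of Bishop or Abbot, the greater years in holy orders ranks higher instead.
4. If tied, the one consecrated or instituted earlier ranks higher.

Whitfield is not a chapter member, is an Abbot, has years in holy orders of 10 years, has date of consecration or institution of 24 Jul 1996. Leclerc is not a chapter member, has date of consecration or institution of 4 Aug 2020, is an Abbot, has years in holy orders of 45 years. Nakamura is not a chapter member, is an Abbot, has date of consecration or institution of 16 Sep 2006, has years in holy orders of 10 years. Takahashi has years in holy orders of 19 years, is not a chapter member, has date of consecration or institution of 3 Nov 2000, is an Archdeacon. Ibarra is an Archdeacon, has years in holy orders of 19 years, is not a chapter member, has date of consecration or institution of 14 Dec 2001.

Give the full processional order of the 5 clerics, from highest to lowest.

Leclerc, Whitfield, Nakamura, Takahashi, Ibarra

By dignity: Leclerc, Whitfield and Nakamura (Abbot); then Takahashi and Ibarra (Archdeacon).
Leclerc, Whitfield and Nakamura are each not a chapter member, so the next rule applies.
Among Leclerc, Whitfield and Nakamura, by years in holy orders (higher first) (reversed rule for this group): Leclerc (45 years) before Whitfield and Nakamura (10 years).
Among Whitfield and Nakamura, by date of consecration or institution (earlier first): Whitfield (24 Jul 1996) before Nakamura (16 Sep 2006).
Takahashi and Ibarra are each not a chapter member, so the next rule applies.
Takahashi and Ibarra both have years in holy orders 19 years, so the next rule applies.
Among Takahashi and Ibarra, by date of consecration or institution (earlier first): Takahashi (3 Nov 2000) before Ibarra (14 Dec 2001).
Full order: Leclerc, Whitfield, Nakamura, Takahashi, Ibarra.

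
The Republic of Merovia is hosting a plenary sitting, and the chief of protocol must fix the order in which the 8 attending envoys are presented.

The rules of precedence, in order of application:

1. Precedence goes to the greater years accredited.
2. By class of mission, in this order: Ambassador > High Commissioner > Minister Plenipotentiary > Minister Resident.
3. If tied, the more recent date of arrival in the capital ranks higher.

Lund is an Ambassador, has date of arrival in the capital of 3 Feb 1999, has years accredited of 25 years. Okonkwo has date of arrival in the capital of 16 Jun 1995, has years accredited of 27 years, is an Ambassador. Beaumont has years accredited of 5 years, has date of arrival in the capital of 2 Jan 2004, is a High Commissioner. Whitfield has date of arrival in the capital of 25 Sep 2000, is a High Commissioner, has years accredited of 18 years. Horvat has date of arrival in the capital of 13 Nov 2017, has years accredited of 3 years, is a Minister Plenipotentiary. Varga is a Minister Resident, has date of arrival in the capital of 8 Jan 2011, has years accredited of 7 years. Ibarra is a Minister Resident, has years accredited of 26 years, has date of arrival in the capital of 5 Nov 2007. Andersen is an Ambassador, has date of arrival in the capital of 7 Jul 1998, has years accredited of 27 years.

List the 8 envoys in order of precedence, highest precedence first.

Andersen, Okonkwo, Ibarra, Lund, Whitfield, Varga, Beaumont, Horvat

By years accredited (higher first): Andersen and Okonkwo (both 27 years); then Ibarra (26 years); then Lund (25 years); then Whitfield (18 years); then Varga (7 years); then Beaumont (5 years); then Horvat (3 years).
Andersen and Okonkwo are each Ambassador, so the next rule applies.
Among Andersen and Okonkwo, by date of arrival in the capital (later first): Andersen (7 Jul 1998) before Okonkwo (16 Jun 1995).
Full order: Andersen, Okonkwo, Ibarra, Lund, Whitfield, Varga, Beaumont, Horvat.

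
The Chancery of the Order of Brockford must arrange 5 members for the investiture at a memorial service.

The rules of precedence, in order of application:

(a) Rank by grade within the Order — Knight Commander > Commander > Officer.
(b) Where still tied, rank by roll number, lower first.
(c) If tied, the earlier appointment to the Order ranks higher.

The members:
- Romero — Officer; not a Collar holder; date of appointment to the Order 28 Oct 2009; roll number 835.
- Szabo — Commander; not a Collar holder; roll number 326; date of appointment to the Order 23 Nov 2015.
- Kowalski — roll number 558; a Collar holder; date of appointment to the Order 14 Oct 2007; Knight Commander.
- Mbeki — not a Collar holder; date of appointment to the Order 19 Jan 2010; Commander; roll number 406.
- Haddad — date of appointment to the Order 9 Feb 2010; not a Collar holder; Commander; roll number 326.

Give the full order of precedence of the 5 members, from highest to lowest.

By grade within the Order: Kowalski (Knight Commander); then Haddad, Szabo and Mbeki (Commander); then Romero (Officer).
Among Haddad, Szabo and Mbeki, by roll number (lower first): Haddad and Szabo (326) before Mbeki (406).
Among Haddad and Szabo, by date of appointment to the Order (earlier first): Haddad (9 Feb 2010) before Szabo (23 Nov 2015).
Full order: Kowalski, Haddad, Szabo, Mbeki, Romero.

Kowalski, Haddad, Szabo, Mbeki, Romero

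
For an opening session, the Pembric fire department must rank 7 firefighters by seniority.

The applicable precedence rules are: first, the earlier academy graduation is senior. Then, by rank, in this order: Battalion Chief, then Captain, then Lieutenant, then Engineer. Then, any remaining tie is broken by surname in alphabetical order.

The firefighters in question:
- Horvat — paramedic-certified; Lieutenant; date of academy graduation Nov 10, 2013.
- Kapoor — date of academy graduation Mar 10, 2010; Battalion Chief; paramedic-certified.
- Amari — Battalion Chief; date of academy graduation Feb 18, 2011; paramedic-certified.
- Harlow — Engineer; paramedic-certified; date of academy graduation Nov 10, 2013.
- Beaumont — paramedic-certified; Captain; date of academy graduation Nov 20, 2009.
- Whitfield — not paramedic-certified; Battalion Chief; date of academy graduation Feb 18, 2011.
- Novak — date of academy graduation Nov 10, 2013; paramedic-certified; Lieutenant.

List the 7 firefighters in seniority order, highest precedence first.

Beaumont, Kapoor, Amari, Whitfield, Horvat, Novak, Harlow

By date of academy graduation (earlier first): Beaumont (Nov 20, 2009); then Kapoor (Mar 10, 2010); then Amari and Whitfield (both Feb 18, 2011); then Horvat, Novak and Harlow (each Nov 10, 2013).
Amari and Whitfield are each Battalion Chief, so the next rule applies.
Among Amari and Whitfield, alphabetically by surname: Amari before Whitfield.
Among Horvat, Novak and Harlow, by rank: Horvat and Novak (Lieutenant) before Harlow (Engineer).
Among Horvat and Novak, alphabetically by surname: Horvat before Novak.
Full order: Beaumont, Kapoor, Amari, Whitfield, Horvat, Novak, Harlow.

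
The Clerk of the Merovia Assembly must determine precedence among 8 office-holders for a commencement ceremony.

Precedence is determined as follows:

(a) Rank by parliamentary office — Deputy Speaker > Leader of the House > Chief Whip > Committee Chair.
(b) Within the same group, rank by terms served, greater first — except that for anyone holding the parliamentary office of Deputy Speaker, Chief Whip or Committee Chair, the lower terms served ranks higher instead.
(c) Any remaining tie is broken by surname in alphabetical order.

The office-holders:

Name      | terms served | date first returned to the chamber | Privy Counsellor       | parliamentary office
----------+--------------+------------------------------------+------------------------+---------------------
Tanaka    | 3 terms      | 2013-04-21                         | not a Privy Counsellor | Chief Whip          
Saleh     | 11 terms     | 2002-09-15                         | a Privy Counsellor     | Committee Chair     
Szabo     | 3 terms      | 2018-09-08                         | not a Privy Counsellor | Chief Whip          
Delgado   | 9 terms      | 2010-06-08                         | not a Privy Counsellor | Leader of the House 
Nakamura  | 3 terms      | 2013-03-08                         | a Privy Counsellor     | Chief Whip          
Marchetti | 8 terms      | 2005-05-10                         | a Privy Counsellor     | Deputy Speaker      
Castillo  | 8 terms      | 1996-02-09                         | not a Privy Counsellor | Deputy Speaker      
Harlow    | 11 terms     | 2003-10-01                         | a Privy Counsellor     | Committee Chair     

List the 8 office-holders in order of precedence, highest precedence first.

Castillo, Marchetti, Delgado, Nakamura, Szabo, Tanaka, Harlow, Saleh

By parliamentary office: Castillo and Marchetti (Deputy Speaker); then Delgado (Leader of the House); then Nakamura, Szabo and Tanaka (Chief Whip); then Harlow and Saleh (Committee Chair).
Castillo and Marchetti both have terms served 8 terms, so the next rule applies.
Among Castillo and Marchetti, alphabetically by surname: Castillo before Marchetti.
Nakamura, Szabo and Tanaka all have terms served 3 terms, so the next rule applies.
Among Nakamura, Szabo and Tanaka, alphabetically by surname: Nakamura before Szabo before Tanaka.
Harlow and Saleh both have terms served 11 terms, so the next rule applies.
Among Harlow and Saleh, alphabetically by surname: Harlow before Saleh.
Full order: Castillo, Marchetti, Delgado, Nakamura, Szabo, Tanaka, Harlow, Saleh.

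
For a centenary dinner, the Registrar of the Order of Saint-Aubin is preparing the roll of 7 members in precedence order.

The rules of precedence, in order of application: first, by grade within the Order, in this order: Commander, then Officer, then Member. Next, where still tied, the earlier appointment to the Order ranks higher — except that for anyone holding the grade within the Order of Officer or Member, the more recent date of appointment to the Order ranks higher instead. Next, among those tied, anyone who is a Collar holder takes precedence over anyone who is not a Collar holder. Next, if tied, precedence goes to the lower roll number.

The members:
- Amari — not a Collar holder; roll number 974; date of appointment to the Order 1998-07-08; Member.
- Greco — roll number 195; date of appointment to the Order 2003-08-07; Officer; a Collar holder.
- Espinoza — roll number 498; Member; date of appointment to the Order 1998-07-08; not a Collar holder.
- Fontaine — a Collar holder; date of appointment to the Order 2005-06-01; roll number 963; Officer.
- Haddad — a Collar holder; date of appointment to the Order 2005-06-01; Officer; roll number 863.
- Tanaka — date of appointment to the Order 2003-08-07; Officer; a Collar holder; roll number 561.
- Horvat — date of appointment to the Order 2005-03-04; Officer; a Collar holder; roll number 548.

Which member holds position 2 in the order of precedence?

Fontaine

By grade within the Order: Haddad, Fontaine, Horvat, Greco and Tanaka (Officer); then Espinoza and Amari (Member).
Among Haddad, Fontaine, Horvat, Greco and Tanaka, by date of appointment to the Order (later first) (reversed rule for this group): Haddad and Fontaine (2005-06-01) before Horvat (2005-03-04) before Greco and Tanaka (2003-08-07).
Haddad and Fontaine are each a Collar holder, so the next rule applies.
Among Haddad and Fontaine, by roll number (lower first): Haddad (863) before Fontaine (963).
Greco and Tanaka are each a Collar holder, so the next rule applies.
Among Greco and Tanaka, by roll number (lower first): Greco (195) before Tanaka (561).
Espinoza and Amari both have date of appointment to the Order 1998-07-08, so the next rule applies.
Espinoza and Amari are each not a Collar holder, so the next rule applies.
Among Espinoza and Amari, by roll number (lower first): Espinoza (498) before Amari (974).
Order: Haddad, Fontaine, Horvat, Greco, Tanaka, Espinoza, Amari.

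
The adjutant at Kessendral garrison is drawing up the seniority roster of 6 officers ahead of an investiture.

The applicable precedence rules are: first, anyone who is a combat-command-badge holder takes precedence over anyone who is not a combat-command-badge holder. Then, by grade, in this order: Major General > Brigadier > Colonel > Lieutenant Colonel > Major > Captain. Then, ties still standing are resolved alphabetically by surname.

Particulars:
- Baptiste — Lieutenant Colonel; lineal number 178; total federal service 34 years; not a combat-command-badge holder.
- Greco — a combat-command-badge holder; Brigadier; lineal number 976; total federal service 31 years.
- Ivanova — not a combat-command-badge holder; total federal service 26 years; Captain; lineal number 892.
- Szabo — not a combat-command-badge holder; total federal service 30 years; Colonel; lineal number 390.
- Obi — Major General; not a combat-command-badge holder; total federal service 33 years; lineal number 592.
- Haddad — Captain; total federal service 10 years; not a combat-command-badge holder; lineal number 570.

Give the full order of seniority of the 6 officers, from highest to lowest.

By the first rule: Greco (a combat-command-badge holder); then Obi, Szabo, Baptiste, Haddad and Ivanova (each not a combat-command-badge holder).
Among Obi, Szabo, Baptiste, Haddad and Ivanova, by grade: Obi (Major General) before Szabo (Colonel) before Baptiste (Lieutenant Colonel) before Haddad and Ivanova (Captain).
Among Haddad and Ivanova, alphabetically by surname: Haddad before Ivanova.
Full order: Greco, Obi, Szabo, Baptiste, Haddad, Ivanova.

Greco, Obi, Szabo, Baptiste, Haddad, Ivanova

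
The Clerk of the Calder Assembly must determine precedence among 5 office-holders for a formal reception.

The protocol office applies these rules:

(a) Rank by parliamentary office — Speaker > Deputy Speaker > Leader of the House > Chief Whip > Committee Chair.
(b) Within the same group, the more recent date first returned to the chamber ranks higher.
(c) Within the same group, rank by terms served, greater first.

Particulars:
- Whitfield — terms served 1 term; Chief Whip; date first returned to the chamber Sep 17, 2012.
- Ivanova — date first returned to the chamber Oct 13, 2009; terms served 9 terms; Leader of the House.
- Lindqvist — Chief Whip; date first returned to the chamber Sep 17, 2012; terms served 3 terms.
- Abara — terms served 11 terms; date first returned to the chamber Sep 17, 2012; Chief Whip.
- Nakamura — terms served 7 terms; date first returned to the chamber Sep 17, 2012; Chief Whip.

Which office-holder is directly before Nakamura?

Abara

By parliamentary office: Ivanova (Leader of the House); then Abara, Nakamura, Lindqvist and Whitfield (Chief Whip).
Abara, Nakamura, Lindqvist and Whitfield all have date first returned to the chamber Sep 17, 2012, so the next rule applies.
Among Abara, Nakamura, Lindqvist and Whitfield, by terms served (higher first): Abara (11 terms) before Nakamura (7 terms) before Lindqvist (3 terms) before Whitfield (1 term).
Order: Ivanova, Abara, Nakamura, Lindqvist, Whitfield.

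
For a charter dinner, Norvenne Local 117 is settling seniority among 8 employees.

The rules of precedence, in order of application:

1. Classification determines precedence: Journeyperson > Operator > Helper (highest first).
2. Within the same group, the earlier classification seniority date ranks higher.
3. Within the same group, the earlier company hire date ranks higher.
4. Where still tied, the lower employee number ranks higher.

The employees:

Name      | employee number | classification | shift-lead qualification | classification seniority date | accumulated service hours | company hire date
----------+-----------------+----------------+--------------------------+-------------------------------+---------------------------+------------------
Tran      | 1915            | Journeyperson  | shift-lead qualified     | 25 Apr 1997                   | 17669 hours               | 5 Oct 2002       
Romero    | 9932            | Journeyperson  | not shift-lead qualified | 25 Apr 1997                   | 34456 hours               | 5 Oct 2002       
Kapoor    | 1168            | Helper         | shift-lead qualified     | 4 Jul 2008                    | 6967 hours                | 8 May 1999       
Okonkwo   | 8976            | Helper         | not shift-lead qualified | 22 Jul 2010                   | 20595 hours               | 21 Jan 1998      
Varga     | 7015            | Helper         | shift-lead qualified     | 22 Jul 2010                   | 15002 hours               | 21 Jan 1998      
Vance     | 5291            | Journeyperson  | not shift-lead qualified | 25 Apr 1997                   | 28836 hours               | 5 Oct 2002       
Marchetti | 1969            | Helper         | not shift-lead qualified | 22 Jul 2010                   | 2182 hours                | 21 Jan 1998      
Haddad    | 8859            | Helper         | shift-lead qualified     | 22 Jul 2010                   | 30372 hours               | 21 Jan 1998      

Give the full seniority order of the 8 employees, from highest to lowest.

By classification: Tran, Vance and Romero (Journeyperson); then Kapoor, Marchetti, Varga, Haddad and Okonkwo (Helper).
Tran, Vance and Romero all have classification seniority date 25 Apr 1997, so the next rule applies.
Tran, Vance and Romero all have company hire date 5 Oct 2002, so the next rule applies.
Among Tran, Vance and Romero, by employee number (lower first): Tran (1915) before Vance (5291) before Romero (9932).
Among Kapoor, Marchetti, Varga, Haddad and Okonkwo, by classification seniority date (earlier first): Kapoor (4 Jul 2008) before Marchetti, Varga, Haddad and Okonkwo (22 Jul 2010).
Marchetti, Varga, Haddad and Okonkwo all have company hire date 21 Jan 1998, so the next rule applies.
Among Marchetti, Varga, Haddad and Okonkwo, by employee number (lower first): Marchetti (1969) before Varga (7015) before Haddad (8859) before Okonkwo (8976).
Full order: Tran, Vance, Romero, Kapoor, Marchetti, Varga, Haddad, Okonkwo.

Tran, Vance, Romero, Kapoor, Marchetti, Varga, Haddad, Okonkwo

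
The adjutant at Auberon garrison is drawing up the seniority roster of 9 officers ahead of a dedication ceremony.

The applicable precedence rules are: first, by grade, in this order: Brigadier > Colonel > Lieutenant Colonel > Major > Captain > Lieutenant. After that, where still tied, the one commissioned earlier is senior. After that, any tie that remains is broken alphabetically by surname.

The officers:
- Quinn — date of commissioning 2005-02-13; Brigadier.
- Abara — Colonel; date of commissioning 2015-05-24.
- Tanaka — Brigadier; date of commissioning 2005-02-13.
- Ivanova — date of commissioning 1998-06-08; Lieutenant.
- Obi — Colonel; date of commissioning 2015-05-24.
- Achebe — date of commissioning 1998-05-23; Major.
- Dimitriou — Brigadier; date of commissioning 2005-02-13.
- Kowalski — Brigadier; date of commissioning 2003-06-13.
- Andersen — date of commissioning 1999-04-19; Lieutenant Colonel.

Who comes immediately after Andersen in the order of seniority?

By grade: Kowalski, Dimitriou, Quinn and Tanaka (Brigadier); then Abara and Obi (Colonel); then Andersen (Lieutenant Colonel); then Achebe (Major); then Ivanova (Lieutenant).
Among Kowalski, Dimitriou, Quinn and Tanaka, by date of commissioning (earlier first): Kowalski (2003-06-13) before Dimitriou, Quinn and Tanaka (2005-02-13).
Among Dimitriou, Quinn and Tanaka, alphabetically by surname: Dimitriou before Quinn before Tanaka.
Abara and Obi both have date of commissioning 2015-05-24, so the next rule applies.
Among Abara and Obi, alphabetically by surname: Abara before Obi.
Order: Kowalski, Dimitriou, Quinn, Tanaka, Abara, Obi, Andersen, Achebe, Ivanova.

Achebe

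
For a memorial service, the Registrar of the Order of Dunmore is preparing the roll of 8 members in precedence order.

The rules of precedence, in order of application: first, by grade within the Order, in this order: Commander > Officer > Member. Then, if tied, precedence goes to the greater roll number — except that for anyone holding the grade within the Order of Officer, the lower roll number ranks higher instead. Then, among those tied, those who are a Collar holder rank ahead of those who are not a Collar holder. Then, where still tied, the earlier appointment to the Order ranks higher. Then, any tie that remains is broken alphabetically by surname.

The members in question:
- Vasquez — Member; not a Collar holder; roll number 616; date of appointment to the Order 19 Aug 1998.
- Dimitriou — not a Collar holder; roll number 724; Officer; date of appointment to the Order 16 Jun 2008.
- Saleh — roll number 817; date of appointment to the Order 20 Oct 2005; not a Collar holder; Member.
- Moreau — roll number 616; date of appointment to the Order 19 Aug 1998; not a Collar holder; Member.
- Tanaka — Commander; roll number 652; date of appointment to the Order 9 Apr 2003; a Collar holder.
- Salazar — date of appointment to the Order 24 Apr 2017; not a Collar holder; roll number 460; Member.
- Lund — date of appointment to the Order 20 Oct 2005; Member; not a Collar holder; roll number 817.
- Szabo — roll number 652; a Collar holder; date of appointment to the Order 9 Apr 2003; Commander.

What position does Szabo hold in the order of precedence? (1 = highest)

By grade within the Order: Szabo and Tanaka (Commander); then Dimitriou (Officer); then Lund, Saleh, Moreau, Vasquez and Salazar (Member).
Szabo and Tanaka both have roll number 652, so the next rule applies.
Szabo and Tanaka are each a Collar holder, so the next rule applies.
Szabo and Tanaka both have date of appointment to the Order 9 Apr 2003, so the next rule applies.
Among Szabo and Tanaka, alphabetically by surname: Szabo before Tanaka.
Among Lund, Saleh, Moreau, Vasquez and Salazar, by roll number (higher first): Lund and Saleh (817) before Moreau and Vasquez (616) before Salazar (460).
Lund and Saleh are each not a Collar holder, so the next rule applies.
Lund and Saleh both have date of appointment to the Order 20 Oct 2005, so the next rule applies.
Among Lund and Saleh, alphabetically by surname: Lund before Saleh.
Moreau and Vasquez are each not a Collar holder, so the next rule applies.
Moreau and Vasquez both have date of appointment to the Order 19 Aug 1998, so the next rule applies.
Among Moreau and Vasquez, alphabetically by surname: Moreau before Vasquez.
Order: Szabo, Tanaka, Dimitriou, Lund, Saleh, Moreau, Vasquez, Salazar. So position 1.

1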